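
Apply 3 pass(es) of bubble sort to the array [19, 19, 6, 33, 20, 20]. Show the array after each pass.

After pass 1: [19, 6, 19, 20, 20, 33] (3 swaps)
After pass 2: [6, 19, 19, 20, 20, 33] (1 swaps)
After pass 3: [6, 19, 19, 20, 20, 33] (0 swaps)
Total swaps: 4


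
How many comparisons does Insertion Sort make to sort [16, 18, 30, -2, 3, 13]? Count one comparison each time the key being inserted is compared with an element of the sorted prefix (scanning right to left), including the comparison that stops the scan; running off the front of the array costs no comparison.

Insert 18: 16 <= 18 (stop) = 1 comparison(s) -> [16, 18, 30, -2, 3, 13]
Insert 30: 18 <= 30 (stop) = 1 comparison(s) -> [16, 18, 30, -2, 3, 13]
Insert -2: 30 > -2 (shift), 18 > -2 (shift), 16 > -2 (shift), reached front = 3 comparison(s) -> [-2, 16, 18, 30, 3, 13]
Insert 3: 30 > 3 (shift), 18 > 3 (shift), 16 > 3 (shift), -2 <= 3 (stop) = 4 comparison(s) -> [-2, 3, 16, 18, 30, 13]
Insert 13: 30 > 13 (shift), 18 > 13 (shift), 16 > 13 (shift), 3 <= 13 (stop) = 4 comparison(s) -> [-2, 3, 13, 16, 18, 30]
Total comparisons: 1 + 1 + 3 + 4 + 4 = 13


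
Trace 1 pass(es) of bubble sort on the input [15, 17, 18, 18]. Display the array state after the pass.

After pass 1: [15, 17, 18, 18] (0 swaps)
Total swaps: 0


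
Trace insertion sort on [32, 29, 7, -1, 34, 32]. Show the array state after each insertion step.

First element 32 is already 'sorted'
Insert 29: shifted 1 elements -> [29, 32, 7, -1, 34, 32]
Insert 7: shifted 2 elements -> [7, 29, 32, -1, 34, 32]
Insert -1: shifted 3 elements -> [-1, 7, 29, 32, 34, 32]
Insert 34: shifted 0 elements -> [-1, 7, 29, 32, 34, 32]
Insert 32: shifted 1 elements -> [-1, 7, 29, 32, 32, 34]


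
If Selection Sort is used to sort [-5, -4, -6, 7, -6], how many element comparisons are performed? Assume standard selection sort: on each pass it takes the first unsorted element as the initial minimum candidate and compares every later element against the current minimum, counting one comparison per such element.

Pass 1: scan indices 1..4 for the minimum = 4 comparison(s); min is -6, place at index 0 -> [-6, -4, -5, 7, -6]
Pass 2: scan indices 2..4 for the minimum = 3 comparison(s); min is -6, place at index 1 -> [-6, -6, -5, 7, -4]
Pass 3: scan indices 3..4 for the minimum = 2 comparison(s); min is -5, place at index 2 -> [-6, -6, -5, 7, -4]
Pass 4: scan indices 4..4 for the minimum = 1 comparison(s); min is -4, place at index 3 -> [-6, -6, -5, -4, 7]
Selection sort always scans the whole unsorted suffix, so the count is (n-1) + (n-2) + ... + 1 = n(n-1)/2 = 5*4/2 = 10 regardless of the input order.
Total comparisons: 4 + 3 + 2 + 1 = 10


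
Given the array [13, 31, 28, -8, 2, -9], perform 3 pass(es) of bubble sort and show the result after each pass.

After pass 1: [13, 28, -8, 2, -9, 31] (4 swaps)
After pass 2: [13, -8, 2, -9, 28, 31] (3 swaps)
After pass 3: [-8, 2, -9, 13, 28, 31] (3 swaps)
Total swaps: 10


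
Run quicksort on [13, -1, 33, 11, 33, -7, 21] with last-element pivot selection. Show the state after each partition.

Partition 1: pivot=21 at index 4 -> [13, -1, 11, -7, 21, 33, 33]
Partition 2: pivot=-7 at index 0 -> [-7, -1, 11, 13, 21, 33, 33]
Partition 3: pivot=13 at index 3 -> [-7, -1, 11, 13, 21, 33, 33]
Partition 4: pivot=11 at index 2 -> [-7, -1, 11, 13, 21, 33, 33]
Partition 5: pivot=33 at index 6 -> [-7, -1, 11, 13, 21, 33, 33]


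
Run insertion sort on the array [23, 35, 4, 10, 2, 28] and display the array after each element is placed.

First element 23 is already 'sorted'
Insert 35: shifted 0 elements -> [23, 35, 4, 10, 2, 28]
Insert 4: shifted 2 elements -> [4, 23, 35, 10, 2, 28]
Insert 10: shifted 2 elements -> [4, 10, 23, 35, 2, 28]
Insert 2: shifted 4 elements -> [2, 4, 10, 23, 35, 28]
Insert 28: shifted 1 elements -> [2, 4, 10, 23, 28, 35]


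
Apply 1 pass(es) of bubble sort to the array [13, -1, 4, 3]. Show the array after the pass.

After pass 1: [-1, 4, 3, 13] (3 swaps)
Total swaps: 3


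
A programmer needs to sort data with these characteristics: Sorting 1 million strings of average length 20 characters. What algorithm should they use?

Best choice: MSD radix sort or Mergesort
Reason: MSD radix sort is a non-comparison sort that buckets the strings by successive character positions, running in time proportional to the total number of characters examined rather than O(n log n) string comparisons; mergesort is a stable O(n log n)-comparison alternative that works for arbitrary variable-length keys


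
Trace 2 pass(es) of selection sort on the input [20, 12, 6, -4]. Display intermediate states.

Pass 1: Select minimum -4 at index 3, swap -> [-4, 12, 6, 20]
Pass 2: Select minimum 6 at index 2, swap -> [-4, 6, 12, 20]


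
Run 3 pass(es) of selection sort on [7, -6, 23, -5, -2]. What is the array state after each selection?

Pass 1: Select minimum -6 at index 1, swap -> [-6, 7, 23, -5, -2]
Pass 2: Select minimum -5 at index 3, swap -> [-6, -5, 23, 7, -2]
Pass 3: Select minimum -2 at index 4, swap -> [-6, -5, -2, 7, 23]


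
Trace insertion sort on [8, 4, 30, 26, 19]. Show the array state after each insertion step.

First element 8 is already 'sorted'
Insert 4: shifted 1 elements -> [4, 8, 30, 26, 19]
Insert 30: shifted 0 elements -> [4, 8, 30, 26, 19]
Insert 26: shifted 1 elements -> [4, 8, 26, 30, 19]
Insert 19: shifted 2 elements -> [4, 8, 19, 26, 30]


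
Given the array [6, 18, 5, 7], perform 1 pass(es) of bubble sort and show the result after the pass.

After pass 1: [6, 5, 7, 18] (2 swaps)
Total swaps: 2


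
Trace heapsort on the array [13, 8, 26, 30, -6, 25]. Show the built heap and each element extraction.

Build heap: [30, 13, 26, 8, -6, 25]
Extract 30: [26, 13, 25, 8, -6, 30]
Extract 26: [25, 13, -6, 8, 26, 30]
Extract 25: [13, 8, -6, 25, 26, 30]
Extract 13: [8, -6, 13, 25, 26, 30]
Extract 8: [-6, 8, 13, 25, 26, 30]


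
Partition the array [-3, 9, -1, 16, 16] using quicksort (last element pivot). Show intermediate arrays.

Partition 1: pivot=16 at index 4 -> [-3, 9, -1, 16, 16]
Partition 2: pivot=16 at index 3 -> [-3, 9, -1, 16, 16]
Partition 3: pivot=-1 at index 1 -> [-3, -1, 9, 16, 16]


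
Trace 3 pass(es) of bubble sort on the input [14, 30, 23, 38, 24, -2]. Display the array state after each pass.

After pass 1: [14, 23, 30, 24, -2, 38] (3 swaps)
After pass 2: [14, 23, 24, -2, 30, 38] (2 swaps)
After pass 3: [14, 23, -2, 24, 30, 38] (1 swaps)
Total swaps: 6


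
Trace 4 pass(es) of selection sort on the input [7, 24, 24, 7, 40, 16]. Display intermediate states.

Pass 1: Select minimum 7 at index 0, swap -> [7, 24, 24, 7, 40, 16]
Pass 2: Select minimum 7 at index 3, swap -> [7, 7, 24, 24, 40, 16]
Pass 3: Select minimum 16 at index 5, swap -> [7, 7, 16, 24, 40, 24]
Pass 4: Select minimum 24 at index 3, swap -> [7, 7, 16, 24, 40, 24]


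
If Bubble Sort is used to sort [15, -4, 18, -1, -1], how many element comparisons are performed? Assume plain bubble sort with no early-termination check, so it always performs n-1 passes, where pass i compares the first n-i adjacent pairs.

Pass 1: compare adjacent pairs (0,1)..(3,4) = 4 comparison(s), 3 swap(s) -> [-4, 15, -1, -1, 18]
Pass 2: compare adjacent pairs (0,1)..(2,3) = 3 comparison(s), 2 swap(s) -> [-4, -1, -1, 15, 18]
Pass 3: compare adjacent pairs (0,1)..(1,2) = 2 comparison(s), 0 swap(s) -> [-4, -1, -1, 15, 18]
Pass 4: compare adjacent pairs (0,1)..(0,1) = 1 comparison(s), 0 swap(s) -> [-4, -1, -1, 15, 18]
Total comparisons: 4 + 3 + 2 + 1 = 10


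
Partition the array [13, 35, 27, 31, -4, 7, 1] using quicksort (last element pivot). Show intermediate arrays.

Partition 1: pivot=1 at index 1 -> [-4, 1, 27, 31, 13, 7, 35]
Partition 2: pivot=35 at index 6 -> [-4, 1, 27, 31, 13, 7, 35]
Partition 3: pivot=7 at index 2 -> [-4, 1, 7, 31, 13, 27, 35]
Partition 4: pivot=27 at index 4 -> [-4, 1, 7, 13, 27, 31, 35]


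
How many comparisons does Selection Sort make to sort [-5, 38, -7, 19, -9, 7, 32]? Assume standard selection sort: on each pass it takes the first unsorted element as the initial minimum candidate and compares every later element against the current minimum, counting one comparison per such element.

Pass 1: scan indices 1..6 for the minimum = 6 comparison(s); min is -9, place at index 0 -> [-9, 38, -7, 19, -5, 7, 32]
Pass 2: scan indices 2..6 for the minimum = 5 comparison(s); min is -7, place at index 1 -> [-9, -7, 38, 19, -5, 7, 32]
Pass 3: scan indices 3..6 for the minimum = 4 comparison(s); min is -5, place at index 2 -> [-9, -7, -5, 19, 38, 7, 32]
Pass 4: scan indices 4..6 for the minimum = 3 comparison(s); min is 7, place at index 3 -> [-9, -7, -5, 7, 38, 19, 32]
Pass 5: scan indices 5..6 for the minimum = 2 comparison(s); min is 19, place at index 4 -> [-9, -7, -5, 7, 19, 38, 32]
Pass 6: scan indices 6..6 for the minimum = 1 comparison(s); min is 32, place at index 5 -> [-9, -7, -5, 7, 19, 32, 38]
Selection sort always scans the whole unsorted suffix, so the count is (n-1) + (n-2) + ... + 1 = n(n-1)/2 = 7*6/2 = 21 regardless of the input order.
Total comparisons: 6 + 5 + 4 + 3 + 2 + 1 = 21


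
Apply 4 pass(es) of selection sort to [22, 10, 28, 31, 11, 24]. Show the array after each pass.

Pass 1: Select minimum 10 at index 1, swap -> [10, 22, 28, 31, 11, 24]
Pass 2: Select minimum 11 at index 4, swap -> [10, 11, 28, 31, 22, 24]
Pass 3: Select minimum 22 at index 4, swap -> [10, 11, 22, 31, 28, 24]
Pass 4: Select minimum 24 at index 5, swap -> [10, 11, 22, 24, 28, 31]


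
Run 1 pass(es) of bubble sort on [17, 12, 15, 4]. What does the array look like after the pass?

After pass 1: [12, 15, 4, 17] (3 swaps)
Total swaps: 3


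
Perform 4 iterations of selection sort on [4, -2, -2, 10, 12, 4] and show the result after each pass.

Pass 1: Select minimum -2 at index 1, swap -> [-2, 4, -2, 10, 12, 4]
Pass 2: Select minimum -2 at index 2, swap -> [-2, -2, 4, 10, 12, 4]
Pass 3: Select minimum 4 at index 2, swap -> [-2, -2, 4, 10, 12, 4]
Pass 4: Select minimum 4 at index 5, swap -> [-2, -2, 4, 4, 12, 10]


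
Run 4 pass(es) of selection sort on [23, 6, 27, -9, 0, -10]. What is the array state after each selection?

Pass 1: Select minimum -10 at index 5, swap -> [-10, 6, 27, -9, 0, 23]
Pass 2: Select minimum -9 at index 3, swap -> [-10, -9, 27, 6, 0, 23]
Pass 3: Select minimum 0 at index 4, swap -> [-10, -9, 0, 6, 27, 23]
Pass 4: Select minimum 6 at index 3, swap -> [-10, -9, 0, 6, 27, 23]


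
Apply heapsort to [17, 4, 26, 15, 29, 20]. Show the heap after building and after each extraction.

Build heap: [29, 17, 26, 15, 4, 20]
Extract 29: [26, 17, 20, 15, 4, 29]
Extract 26: [20, 17, 4, 15, 26, 29]
Extract 20: [17, 15, 4, 20, 26, 29]
Extract 17: [15, 4, 17, 20, 26, 29]
Extract 15: [4, 15, 17, 20, 26, 29]


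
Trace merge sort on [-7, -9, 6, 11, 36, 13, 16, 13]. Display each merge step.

Divide and conquer:
  Merge [-7] + [-9] -> [-9, -7]
  Merge [6] + [11] -> [6, 11]
  Merge [-9, -7] + [6, 11] -> [-9, -7, 6, 11]
  Merge [36] + [13] -> [13, 36]
  Merge [16] + [13] -> [13, 16]
  Merge [13, 36] + [13, 16] -> [13, 13, 16, 36]
  Merge [-9, -7, 6, 11] + [13, 13, 16, 36] -> [-9, -7, 6, 11, 13, 13, 16, 36]


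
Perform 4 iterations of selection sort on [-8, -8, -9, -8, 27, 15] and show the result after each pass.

Pass 1: Select minimum -9 at index 2, swap -> [-9, -8, -8, -8, 27, 15]
Pass 2: Select minimum -8 at index 1, swap -> [-9, -8, -8, -8, 27, 15]
Pass 3: Select minimum -8 at index 2, swap -> [-9, -8, -8, -8, 27, 15]
Pass 4: Select minimum -8 at index 3, swap -> [-9, -8, -8, -8, 27, 15]


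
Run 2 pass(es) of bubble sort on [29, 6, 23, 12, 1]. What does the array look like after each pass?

After pass 1: [6, 23, 12, 1, 29] (4 swaps)
After pass 2: [6, 12, 1, 23, 29] (2 swaps)
Total swaps: 6


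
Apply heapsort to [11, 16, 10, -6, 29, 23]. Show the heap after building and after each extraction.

Build heap: [29, 16, 23, -6, 11, 10]
Extract 29: [23, 16, 10, -6, 11, 29]
Extract 23: [16, 11, 10, -6, 23, 29]
Extract 16: [11, -6, 10, 16, 23, 29]
Extract 11: [10, -6, 11, 16, 23, 29]
Extract 10: [-6, 10, 11, 16, 23, 29]


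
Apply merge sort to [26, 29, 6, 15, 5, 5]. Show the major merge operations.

Divide and conquer:
  Merge [29] + [6] -> [6, 29]
  Merge [26] + [6, 29] -> [6, 26, 29]
  Merge [5] + [5] -> [5, 5]
  Merge [15] + [5, 5] -> [5, 5, 15]
  Merge [6, 26, 29] + [5, 5, 15] -> [5, 5, 6, 15, 26, 29]


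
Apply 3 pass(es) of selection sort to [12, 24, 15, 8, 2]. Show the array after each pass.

Pass 1: Select minimum 2 at index 4, swap -> [2, 24, 15, 8, 12]
Pass 2: Select minimum 8 at index 3, swap -> [2, 8, 15, 24, 12]
Pass 3: Select minimum 12 at index 4, swap -> [2, 8, 12, 24, 15]


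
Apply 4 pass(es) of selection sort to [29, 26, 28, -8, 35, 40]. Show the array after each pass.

Pass 1: Select minimum -8 at index 3, swap -> [-8, 26, 28, 29, 35, 40]
Pass 2: Select minimum 26 at index 1, swap -> [-8, 26, 28, 29, 35, 40]
Pass 3: Select minimum 28 at index 2, swap -> [-8, 26, 28, 29, 35, 40]
Pass 4: Select minimum 29 at index 3, swap -> [-8, 26, 28, 29, 35, 40]


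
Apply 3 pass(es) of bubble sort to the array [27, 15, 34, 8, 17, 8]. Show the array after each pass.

After pass 1: [15, 27, 8, 17, 8, 34] (4 swaps)
After pass 2: [15, 8, 17, 8, 27, 34] (3 swaps)
After pass 3: [8, 15, 8, 17, 27, 34] (2 swaps)
Total swaps: 9


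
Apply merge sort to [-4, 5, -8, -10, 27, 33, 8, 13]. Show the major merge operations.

Divide and conquer:
  Merge [-4] + [5] -> [-4, 5]
  Merge [-8] + [-10] -> [-10, -8]
  Merge [-4, 5] + [-10, -8] -> [-10, -8, -4, 5]
  Merge [27] + [33] -> [27, 33]
  Merge [8] + [13] -> [8, 13]
  Merge [27, 33] + [8, 13] -> [8, 13, 27, 33]
  Merge [-10, -8, -4, 5] + [8, 13, 27, 33] -> [-10, -8, -4, 5, 8, 13, 27, 33]


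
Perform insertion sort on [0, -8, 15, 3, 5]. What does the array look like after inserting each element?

First element 0 is already 'sorted'
Insert -8: shifted 1 elements -> [-8, 0, 15, 3, 5]
Insert 15: shifted 0 elements -> [-8, 0, 15, 3, 5]
Insert 3: shifted 1 elements -> [-8, 0, 3, 15, 5]
Insert 5: shifted 1 elements -> [-8, 0, 3, 5, 15]


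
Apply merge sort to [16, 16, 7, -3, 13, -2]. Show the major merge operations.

Divide and conquer:
  Merge [16] + [7] -> [7, 16]
  Merge [16] + [7, 16] -> [7, 16, 16]
  Merge [13] + [-2] -> [-2, 13]
  Merge [-3] + [-2, 13] -> [-3, -2, 13]
  Merge [7, 16, 16] + [-3, -2, 13] -> [-3, -2, 7, 13, 16, 16]


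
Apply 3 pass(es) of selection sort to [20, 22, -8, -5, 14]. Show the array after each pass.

Pass 1: Select minimum -8 at index 2, swap -> [-8, 22, 20, -5, 14]
Pass 2: Select minimum -5 at index 3, swap -> [-8, -5, 20, 22, 14]
Pass 3: Select minimum 14 at index 4, swap -> [-8, -5, 14, 22, 20]


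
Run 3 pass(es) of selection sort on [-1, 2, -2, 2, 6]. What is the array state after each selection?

Pass 1: Select minimum -2 at index 2, swap -> [-2, 2, -1, 2, 6]
Pass 2: Select minimum -1 at index 2, swap -> [-2, -1, 2, 2, 6]
Pass 3: Select minimum 2 at index 2, swap -> [-2, -1, 2, 2, 6]


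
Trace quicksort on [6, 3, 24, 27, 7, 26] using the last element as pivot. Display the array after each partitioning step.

Partition 1: pivot=26 at index 4 -> [6, 3, 24, 7, 26, 27]
Partition 2: pivot=7 at index 2 -> [6, 3, 7, 24, 26, 27]
Partition 3: pivot=3 at index 0 -> [3, 6, 7, 24, 26, 27]


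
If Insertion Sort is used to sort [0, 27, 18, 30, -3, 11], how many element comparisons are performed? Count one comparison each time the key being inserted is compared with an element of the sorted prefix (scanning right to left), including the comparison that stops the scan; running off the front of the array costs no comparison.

Insert 27: 0 <= 27 (stop) = 1 comparison(s) -> [0, 27, 18, 30, -3, 11]
Insert 18: 27 > 18 (shift), 0 <= 18 (stop) = 2 comparison(s) -> [0, 18, 27, 30, -3, 11]
Insert 30: 27 <= 30 (stop) = 1 comparison(s) -> [0, 18, 27, 30, -3, 11]
Insert -3: 30 > -3 (shift), 27 > -3 (shift), 18 > -3 (shift), 0 > -3 (shift), reached front = 4 comparison(s) -> [-3, 0, 18, 27, 30, 11]
Insert 11: 30 > 11 (shift), 27 > 11 (shift), 18 > 11 (shift), 0 <= 11 (stop) = 4 comparison(s) -> [-3, 0, 11, 18, 27, 30]
Total comparisons: 1 + 2 + 1 + 4 + 4 = 12


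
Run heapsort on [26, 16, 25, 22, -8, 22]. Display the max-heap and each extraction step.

Build heap: [26, 22, 25, 16, -8, 22]
Extract 26: [25, 22, 22, 16, -8, 26]
Extract 25: [22, 16, 22, -8, 25, 26]
Extract 22: [22, 16, -8, 22, 25, 26]
Extract 22: [16, -8, 22, 22, 25, 26]
Extract 16: [-8, 16, 22, 22, 25, 26]


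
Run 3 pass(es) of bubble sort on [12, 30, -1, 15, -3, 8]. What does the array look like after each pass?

After pass 1: [12, -1, 15, -3, 8, 30] (4 swaps)
After pass 2: [-1, 12, -3, 8, 15, 30] (3 swaps)
After pass 3: [-1, -3, 8, 12, 15, 30] (2 swaps)
Total swaps: 9


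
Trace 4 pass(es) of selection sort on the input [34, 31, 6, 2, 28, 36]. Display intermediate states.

Pass 1: Select minimum 2 at index 3, swap -> [2, 31, 6, 34, 28, 36]
Pass 2: Select minimum 6 at index 2, swap -> [2, 6, 31, 34, 28, 36]
Pass 3: Select minimum 28 at index 4, swap -> [2, 6, 28, 34, 31, 36]
Pass 4: Select minimum 31 at index 4, swap -> [2, 6, 28, 31, 34, 36]


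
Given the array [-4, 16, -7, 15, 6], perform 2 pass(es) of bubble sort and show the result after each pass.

After pass 1: [-4, -7, 15, 6, 16] (3 swaps)
After pass 2: [-7, -4, 6, 15, 16] (2 swaps)
Total swaps: 5


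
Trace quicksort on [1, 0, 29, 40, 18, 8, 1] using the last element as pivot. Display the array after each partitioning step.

Partition 1: pivot=1 at index 2 -> [1, 0, 1, 40, 18, 8, 29]
Partition 2: pivot=0 at index 0 -> [0, 1, 1, 40, 18, 8, 29]
Partition 3: pivot=29 at index 5 -> [0, 1, 1, 18, 8, 29, 40]
Partition 4: pivot=8 at index 3 -> [0, 1, 1, 8, 18, 29, 40]


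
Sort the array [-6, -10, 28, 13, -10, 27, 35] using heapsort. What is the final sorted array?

Build heap: [35, 13, 28, -10, -10, 27, -6]
Extract 35: [28, 13, 27, -10, -10, -6, 35]
Extract 28: [27, 13, -6, -10, -10, 28, 35]
Extract 27: [13, -10, -6, -10, 27, 28, 35]
Extract 13: [-6, -10, -10, 13, 27, 28, 35]
Extract -6: [-10, -10, -6, 13, 27, 28, 35]
Extract -10: [-10, -10, -6, 13, 27, 28, 35]


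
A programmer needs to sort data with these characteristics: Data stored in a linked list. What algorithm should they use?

Best choice: Merge sort
Reason: Merge sort doesn't require random access; can be done in O(1) extra space for linked lists


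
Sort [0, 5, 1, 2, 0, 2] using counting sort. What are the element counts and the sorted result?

Count array: [2, 1, 2, 0, 0, 1]
(count[i] = number of elements equal to i)
Cumulative count: [2, 3, 5, 5, 5, 6]
Sorted: [0, 0, 1, 2, 2, 5]


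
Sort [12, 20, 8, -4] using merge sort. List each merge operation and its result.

Divide and conquer:
  Merge [12] + [20] -> [12, 20]
  Merge [8] + [-4] -> [-4, 8]
  Merge [12, 20] + [-4, 8] -> [-4, 8, 12, 20]


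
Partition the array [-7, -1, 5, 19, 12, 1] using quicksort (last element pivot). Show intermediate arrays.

Partition 1: pivot=1 at index 2 -> [-7, -1, 1, 19, 12, 5]
Partition 2: pivot=-1 at index 1 -> [-7, -1, 1, 19, 12, 5]
Partition 3: pivot=5 at index 3 -> [-7, -1, 1, 5, 12, 19]
Partition 4: pivot=19 at index 5 -> [-7, -1, 1, 5, 12, 19]


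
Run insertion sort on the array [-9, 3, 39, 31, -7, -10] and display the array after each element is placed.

First element -9 is already 'sorted'
Insert 3: shifted 0 elements -> [-9, 3, 39, 31, -7, -10]
Insert 39: shifted 0 elements -> [-9, 3, 39, 31, -7, -10]
Insert 31: shifted 1 elements -> [-9, 3, 31, 39, -7, -10]
Insert -7: shifted 3 elements -> [-9, -7, 3, 31, 39, -10]
Insert -10: shifted 5 elements -> [-10, -9, -7, 3, 31, 39]


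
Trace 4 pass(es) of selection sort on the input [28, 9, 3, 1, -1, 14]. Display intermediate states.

Pass 1: Select minimum -1 at index 4, swap -> [-1, 9, 3, 1, 28, 14]
Pass 2: Select minimum 1 at index 3, swap -> [-1, 1, 3, 9, 28, 14]
Pass 3: Select minimum 3 at index 2, swap -> [-1, 1, 3, 9, 28, 14]
Pass 4: Select minimum 9 at index 3, swap -> [-1, 1, 3, 9, 28, 14]


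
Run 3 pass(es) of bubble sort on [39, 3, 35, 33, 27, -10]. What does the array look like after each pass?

After pass 1: [3, 35, 33, 27, -10, 39] (5 swaps)
After pass 2: [3, 33, 27, -10, 35, 39] (3 swaps)
After pass 3: [3, 27, -10, 33, 35, 39] (2 swaps)
Total swaps: 10


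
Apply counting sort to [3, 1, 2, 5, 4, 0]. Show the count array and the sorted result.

Count array: [1, 1, 1, 1, 1, 1]
(count[i] = number of elements equal to i)
Cumulative count: [1, 2, 3, 4, 5, 6]
Sorted: [0, 1, 2, 3, 4, 5]


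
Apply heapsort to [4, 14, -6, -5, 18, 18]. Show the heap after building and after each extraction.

Build heap: [18, 14, 18, -5, 4, -6]
Extract 18: [18, 14, -6, -5, 4, 18]
Extract 18: [14, 4, -6, -5, 18, 18]
Extract 14: [4, -5, -6, 14, 18, 18]
Extract 4: [-5, -6, 4, 14, 18, 18]
Extract -5: [-6, -5, 4, 14, 18, 18]


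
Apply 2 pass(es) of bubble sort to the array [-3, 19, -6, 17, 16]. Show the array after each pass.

After pass 1: [-3, -6, 17, 16, 19] (3 swaps)
After pass 2: [-6, -3, 16, 17, 19] (2 swaps)
Total swaps: 5


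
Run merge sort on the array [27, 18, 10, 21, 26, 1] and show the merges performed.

Divide and conquer:
  Merge [18] + [10] -> [10, 18]
  Merge [27] + [10, 18] -> [10, 18, 27]
  Merge [26] + [1] -> [1, 26]
  Merge [21] + [1, 26] -> [1, 21, 26]
  Merge [10, 18, 27] + [1, 21, 26] -> [1, 10, 18, 21, 26, 27]


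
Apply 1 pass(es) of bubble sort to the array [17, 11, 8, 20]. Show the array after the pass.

After pass 1: [11, 8, 17, 20] (2 swaps)
Total swaps: 2


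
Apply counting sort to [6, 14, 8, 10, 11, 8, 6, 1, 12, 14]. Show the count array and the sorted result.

Count array: [0, 1, 0, 0, 0, 0, 2, 0, 2, 0, 1, 1, 1, 0, 2]
(count[i] = number of elements equal to i)
Cumulative count: [0, 1, 1, 1, 1, 1, 3, 3, 5, 5, 6, 7, 8, 8, 10]
Sorted: [1, 6, 6, 8, 8, 10, 11, 12, 14, 14]


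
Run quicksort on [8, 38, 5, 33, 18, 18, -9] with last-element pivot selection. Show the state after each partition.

Partition 1: pivot=-9 at index 0 -> [-9, 38, 5, 33, 18, 18, 8]
Partition 2: pivot=8 at index 2 -> [-9, 5, 8, 33, 18, 18, 38]
Partition 3: pivot=38 at index 6 -> [-9, 5, 8, 33, 18, 18, 38]
Partition 4: pivot=18 at index 4 -> [-9, 5, 8, 18, 18, 33, 38]


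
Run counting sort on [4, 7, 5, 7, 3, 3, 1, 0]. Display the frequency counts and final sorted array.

Count array: [1, 1, 0, 2, 1, 1, 0, 2]
(count[i] = number of elements equal to i)
Cumulative count: [1, 2, 2, 4, 5, 6, 6, 8]
Sorted: [0, 1, 3, 3, 4, 5, 7, 7]


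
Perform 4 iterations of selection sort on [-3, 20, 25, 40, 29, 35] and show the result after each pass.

Pass 1: Select minimum -3 at index 0, swap -> [-3, 20, 25, 40, 29, 35]
Pass 2: Select minimum 20 at index 1, swap -> [-3, 20, 25, 40, 29, 35]
Pass 3: Select minimum 25 at index 2, swap -> [-3, 20, 25, 40, 29, 35]
Pass 4: Select minimum 29 at index 4, swap -> [-3, 20, 25, 29, 40, 35]


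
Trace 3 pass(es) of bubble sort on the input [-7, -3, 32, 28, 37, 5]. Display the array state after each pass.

After pass 1: [-7, -3, 28, 32, 5, 37] (2 swaps)
After pass 2: [-7, -3, 28, 5, 32, 37] (1 swaps)
After pass 3: [-7, -3, 5, 28, 32, 37] (1 swaps)
Total swaps: 4


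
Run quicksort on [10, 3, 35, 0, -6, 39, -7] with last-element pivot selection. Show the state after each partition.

Partition 1: pivot=-7 at index 0 -> [-7, 3, 35, 0, -6, 39, 10]
Partition 2: pivot=10 at index 4 -> [-7, 3, 0, -6, 10, 39, 35]
Partition 3: pivot=-6 at index 1 -> [-7, -6, 0, 3, 10, 39, 35]
Partition 4: pivot=3 at index 3 -> [-7, -6, 0, 3, 10, 39, 35]
Partition 5: pivot=35 at index 5 -> [-7, -6, 0, 3, 10, 35, 39]


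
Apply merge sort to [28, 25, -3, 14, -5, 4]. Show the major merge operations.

Divide and conquer:
  Merge [25] + [-3] -> [-3, 25]
  Merge [28] + [-3, 25] -> [-3, 25, 28]
  Merge [-5] + [4] -> [-5, 4]
  Merge [14] + [-5, 4] -> [-5, 4, 14]
  Merge [-3, 25, 28] + [-5, 4, 14] -> [-5, -3, 4, 14, 25, 28]


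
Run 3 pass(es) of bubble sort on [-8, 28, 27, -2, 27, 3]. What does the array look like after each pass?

After pass 1: [-8, 27, -2, 27, 3, 28] (4 swaps)
After pass 2: [-8, -2, 27, 3, 27, 28] (2 swaps)
After pass 3: [-8, -2, 3, 27, 27, 28] (1 swaps)
Total swaps: 7


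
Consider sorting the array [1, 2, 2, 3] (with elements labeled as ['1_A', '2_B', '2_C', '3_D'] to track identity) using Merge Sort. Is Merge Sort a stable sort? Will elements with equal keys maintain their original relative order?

Trace Merge Sort on the labeled array (the key is the number; the letter only tracks identity):
  Merge [1_A] + [2_B] -> [1_A, 2_B]
  Merge [2_C] + [3_D] -> [2_C, 3_D]
  Merge [1_A, 2_B] + [2_C, 3_D] -> [1_A, 2_B, 2_C, 3_D]
Final order: [1_A, 2_B, 2_C, 3_D]
Equal keys:
  value 2: originally 2_B, 2_C; after sorting 2_B, 2_C -> order preserved
All equal keys kept their original relative order. Merge Sort is stable: when the heads of the two halves are equal the merge takes from the left half first.
Answer: Stable


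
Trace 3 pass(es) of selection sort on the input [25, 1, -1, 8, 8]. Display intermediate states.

Pass 1: Select minimum -1 at index 2, swap -> [-1, 1, 25, 8, 8]
Pass 2: Select minimum 1 at index 1, swap -> [-1, 1, 25, 8, 8]
Pass 3: Select minimum 8 at index 3, swap -> [-1, 1, 8, 25, 8]


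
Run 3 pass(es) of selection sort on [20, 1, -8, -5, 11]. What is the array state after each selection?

Pass 1: Select minimum -8 at index 2, swap -> [-8, 1, 20, -5, 11]
Pass 2: Select minimum -5 at index 3, swap -> [-8, -5, 20, 1, 11]
Pass 3: Select minimum 1 at index 3, swap -> [-8, -5, 1, 20, 11]


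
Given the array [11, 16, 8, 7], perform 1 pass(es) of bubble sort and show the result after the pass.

After pass 1: [11, 8, 7, 16] (2 swaps)
Total swaps: 2


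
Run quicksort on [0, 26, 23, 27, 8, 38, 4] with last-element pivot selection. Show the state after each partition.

Partition 1: pivot=4 at index 1 -> [0, 4, 23, 27, 8, 38, 26]
Partition 2: pivot=26 at index 4 -> [0, 4, 23, 8, 26, 38, 27]
Partition 3: pivot=8 at index 2 -> [0, 4, 8, 23, 26, 38, 27]
Partition 4: pivot=27 at index 5 -> [0, 4, 8, 23, 26, 27, 38]


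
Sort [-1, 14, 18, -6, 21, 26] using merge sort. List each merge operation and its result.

Divide and conquer:
  Merge [14] + [18] -> [14, 18]
  Merge [-1] + [14, 18] -> [-1, 14, 18]
  Merge [21] + [26] -> [21, 26]
  Merge [-6] + [21, 26] -> [-6, 21, 26]
  Merge [-1, 14, 18] + [-6, 21, 26] -> [-6, -1, 14, 18, 21, 26]


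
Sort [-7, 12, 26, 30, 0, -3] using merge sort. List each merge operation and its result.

Divide and conquer:
  Merge [12] + [26] -> [12, 26]
  Merge [-7] + [12, 26] -> [-7, 12, 26]
  Merge [0] + [-3] -> [-3, 0]
  Merge [30] + [-3, 0] -> [-3, 0, 30]
  Merge [-7, 12, 26] + [-3, 0, 30] -> [-7, -3, 0, 12, 26, 30]


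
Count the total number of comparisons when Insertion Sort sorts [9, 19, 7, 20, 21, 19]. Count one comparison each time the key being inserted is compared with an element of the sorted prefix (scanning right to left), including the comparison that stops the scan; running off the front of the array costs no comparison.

Insert 19: 9 <= 19 (stop) = 1 comparison(s) -> [9, 19, 7, 20, 21, 19]
Insert 7: 19 > 7 (shift), 9 > 7 (shift), reached front = 2 comparison(s) -> [7, 9, 19, 20, 21, 19]
Insert 20: 19 <= 20 (stop) = 1 comparison(s) -> [7, 9, 19, 20, 21, 19]
Insert 21: 20 <= 21 (stop) = 1 comparison(s) -> [7, 9, 19, 20, 21, 19]
Insert 19: 21 > 19 (shift), 20 > 19 (shift), 19 <= 19 (stop) = 3 comparison(s) -> [7, 9, 19, 19, 20, 21]
Total comparisons: 1 + 2 + 1 + 1 + 3 = 8


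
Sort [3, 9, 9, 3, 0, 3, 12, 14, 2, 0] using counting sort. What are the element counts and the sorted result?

Count array: [2, 0, 1, 3, 0, 0, 0, 0, 0, 2, 0, 0, 1, 0, 1]
(count[i] = number of elements equal to i)
Cumulative count: [2, 2, 3, 6, 6, 6, 6, 6, 6, 8, 8, 8, 9, 9, 10]
Sorted: [0, 0, 2, 3, 3, 3, 9, 9, 12, 14]


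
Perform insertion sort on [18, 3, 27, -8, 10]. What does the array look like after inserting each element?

First element 18 is already 'sorted'
Insert 3: shifted 1 elements -> [3, 18, 27, -8, 10]
Insert 27: shifted 0 elements -> [3, 18, 27, -8, 10]
Insert -8: shifted 3 elements -> [-8, 3, 18, 27, 10]
Insert 10: shifted 2 elements -> [-8, 3, 10, 18, 27]


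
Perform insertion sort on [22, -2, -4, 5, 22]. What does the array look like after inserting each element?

First element 22 is already 'sorted'
Insert -2: shifted 1 elements -> [-2, 22, -4, 5, 22]
Insert -4: shifted 2 elements -> [-4, -2, 22, 5, 22]
Insert 5: shifted 1 elements -> [-4, -2, 5, 22, 22]
Insert 22: shifted 0 elements -> [-4, -2, 5, 22, 22]


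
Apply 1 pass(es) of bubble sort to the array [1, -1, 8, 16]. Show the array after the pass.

After pass 1: [-1, 1, 8, 16] (1 swaps)
Total swaps: 1


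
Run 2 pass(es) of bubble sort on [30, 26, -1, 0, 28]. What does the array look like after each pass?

After pass 1: [26, -1, 0, 28, 30] (4 swaps)
After pass 2: [-1, 0, 26, 28, 30] (2 swaps)
Total swaps: 6


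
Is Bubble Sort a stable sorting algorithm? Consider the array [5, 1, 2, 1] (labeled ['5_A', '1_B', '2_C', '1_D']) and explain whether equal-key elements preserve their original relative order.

Trace Bubble Sort on the labeled array (the key is the number; the letter only tracks identity):
  After pass 1: [1_B, 2_C, 1_D, 5_A]
  After pass 2: [1_B, 1_D, 2_C, 5_A]
  After pass 3: [1_B, 1_D, 2_C, 5_A] (no swaps, done)
Final order: [1_B, 1_D, 2_C, 5_A]
Equal keys:
  value 1: originally 1_B, 1_D; after sorting 1_B, 1_D -> order preserved
All equal keys kept their original relative order. Bubble Sort is stable: it only swaps adjacent elements when the left one is strictly greater, so equal keys never move past each other.
Answer: Stable


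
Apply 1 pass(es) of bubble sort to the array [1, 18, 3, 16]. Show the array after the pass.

After pass 1: [1, 3, 16, 18] (2 swaps)
Total swaps: 2


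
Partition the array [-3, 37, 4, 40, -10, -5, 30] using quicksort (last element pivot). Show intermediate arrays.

Partition 1: pivot=30 at index 4 -> [-3, 4, -10, -5, 30, 40, 37]
Partition 2: pivot=-5 at index 1 -> [-10, -5, -3, 4, 30, 40, 37]
Partition 3: pivot=4 at index 3 -> [-10, -5, -3, 4, 30, 40, 37]
Partition 4: pivot=37 at index 5 -> [-10, -5, -3, 4, 30, 37, 40]


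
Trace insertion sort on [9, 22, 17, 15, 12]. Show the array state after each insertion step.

First element 9 is already 'sorted'
Insert 22: shifted 0 elements -> [9, 22, 17, 15, 12]
Insert 17: shifted 1 elements -> [9, 17, 22, 15, 12]
Insert 15: shifted 2 elements -> [9, 15, 17, 22, 12]
Insert 12: shifted 3 elements -> [9, 12, 15, 17, 22]


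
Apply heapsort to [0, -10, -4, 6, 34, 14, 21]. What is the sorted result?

Build heap: [34, 6, 21, 0, -10, 14, -4]
Extract 34: [21, 6, 14, 0, -10, -4, 34]
Extract 21: [14, 6, -4, 0, -10, 21, 34]
Extract 14: [6, 0, -4, -10, 14, 21, 34]
Extract 6: [0, -10, -4, 6, 14, 21, 34]
Extract 0: [-4, -10, 0, 6, 14, 21, 34]
Extract -4: [-10, -4, 0, 6, 14, 21, 34]


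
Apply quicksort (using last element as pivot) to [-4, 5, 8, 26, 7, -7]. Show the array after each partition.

Partition 1: pivot=-7 at index 0 -> [-7, 5, 8, 26, 7, -4]
Partition 2: pivot=-4 at index 1 -> [-7, -4, 8, 26, 7, 5]
Partition 3: pivot=5 at index 2 -> [-7, -4, 5, 26, 7, 8]
Partition 4: pivot=8 at index 4 -> [-7, -4, 5, 7, 8, 26]


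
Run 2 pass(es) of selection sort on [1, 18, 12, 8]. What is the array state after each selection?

Pass 1: Select minimum 1 at index 0, swap -> [1, 18, 12, 8]
Pass 2: Select minimum 8 at index 3, swap -> [1, 8, 12, 18]


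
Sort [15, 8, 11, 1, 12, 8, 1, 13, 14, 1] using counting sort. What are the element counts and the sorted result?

Count array: [0, 3, 0, 0, 0, 0, 0, 0, 2, 0, 0, 1, 1, 1, 1, 1]
(count[i] = number of elements equal to i)
Cumulative count: [0, 3, 3, 3, 3, 3, 3, 3, 5, 5, 5, 6, 7, 8, 9, 10]
Sorted: [1, 1, 1, 8, 8, 11, 12, 13, 14, 15]


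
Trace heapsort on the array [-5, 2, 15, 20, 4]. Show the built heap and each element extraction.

Build heap: [20, 4, 15, 2, -5]
Extract 20: [15, 4, -5, 2, 20]
Extract 15: [4, 2, -5, 15, 20]
Extract 4: [2, -5, 4, 15, 20]
Extract 2: [-5, 2, 4, 15, 20]


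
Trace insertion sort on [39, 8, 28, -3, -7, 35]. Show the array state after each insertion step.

First element 39 is already 'sorted'
Insert 8: shifted 1 elements -> [8, 39, 28, -3, -7, 35]
Insert 28: shifted 1 elements -> [8, 28, 39, -3, -7, 35]
Insert -3: shifted 3 elements -> [-3, 8, 28, 39, -7, 35]
Insert -7: shifted 4 elements -> [-7, -3, 8, 28, 39, 35]
Insert 35: shifted 1 elements -> [-7, -3, 8, 28, 35, 39]


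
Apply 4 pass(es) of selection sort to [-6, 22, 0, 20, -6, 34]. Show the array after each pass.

Pass 1: Select minimum -6 at index 0, swap -> [-6, 22, 0, 20, -6, 34]
Pass 2: Select minimum -6 at index 4, swap -> [-6, -6, 0, 20, 22, 34]
Pass 3: Select minimum 0 at index 2, swap -> [-6, -6, 0, 20, 22, 34]
Pass 4: Select minimum 20 at index 3, swap -> [-6, -6, 0, 20, 22, 34]


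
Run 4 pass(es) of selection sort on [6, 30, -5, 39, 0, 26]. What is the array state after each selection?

Pass 1: Select minimum -5 at index 2, swap -> [-5, 30, 6, 39, 0, 26]
Pass 2: Select minimum 0 at index 4, swap -> [-5, 0, 6, 39, 30, 26]
Pass 3: Select minimum 6 at index 2, swap -> [-5, 0, 6, 39, 30, 26]
Pass 4: Select minimum 26 at index 5, swap -> [-5, 0, 6, 26, 30, 39]


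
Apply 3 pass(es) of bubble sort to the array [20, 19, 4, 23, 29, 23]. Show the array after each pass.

After pass 1: [19, 4, 20, 23, 23, 29] (3 swaps)
After pass 2: [4, 19, 20, 23, 23, 29] (1 swaps)
After pass 3: [4, 19, 20, 23, 23, 29] (0 swaps)
Total swaps: 4


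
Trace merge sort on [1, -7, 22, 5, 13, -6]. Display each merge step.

Divide and conquer:
  Merge [-7] + [22] -> [-7, 22]
  Merge [1] + [-7, 22] -> [-7, 1, 22]
  Merge [13] + [-6] -> [-6, 13]
  Merge [5] + [-6, 13] -> [-6, 5, 13]
  Merge [-7, 1, 22] + [-6, 5, 13] -> [-7, -6, 1, 5, 13, 22]


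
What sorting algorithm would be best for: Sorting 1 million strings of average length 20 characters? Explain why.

Best choice: MSD radix sort or Mergesort
Reason: MSD radix sort is a non-comparison sort that buckets the strings by successive character positions, running in time proportional to the total number of characters examined rather than O(n log n) string comparisons; mergesort is a stable O(n log n)-comparison alternative that works for arbitrary variable-length keys


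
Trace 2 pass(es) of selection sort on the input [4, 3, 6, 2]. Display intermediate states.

Pass 1: Select minimum 2 at index 3, swap -> [2, 3, 6, 4]
Pass 2: Select minimum 3 at index 1, swap -> [2, 3, 6, 4]


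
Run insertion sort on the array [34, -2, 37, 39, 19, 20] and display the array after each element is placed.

First element 34 is already 'sorted'
Insert -2: shifted 1 elements -> [-2, 34, 37, 39, 19, 20]
Insert 37: shifted 0 elements -> [-2, 34, 37, 39, 19, 20]
Insert 39: shifted 0 elements -> [-2, 34, 37, 39, 19, 20]
Insert 19: shifted 3 elements -> [-2, 19, 34, 37, 39, 20]
Insert 20: shifted 3 elements -> [-2, 19, 20, 34, 37, 39]


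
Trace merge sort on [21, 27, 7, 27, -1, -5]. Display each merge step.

Divide and conquer:
  Merge [27] + [7] -> [7, 27]
  Merge [21] + [7, 27] -> [7, 21, 27]
  Merge [-1] + [-5] -> [-5, -1]
  Merge [27] + [-5, -1] -> [-5, -1, 27]
  Merge [7, 21, 27] + [-5, -1, 27] -> [-5, -1, 7, 21, 27, 27]


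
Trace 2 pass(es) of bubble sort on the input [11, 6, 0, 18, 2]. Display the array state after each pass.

After pass 1: [6, 0, 11, 2, 18] (3 swaps)
After pass 2: [0, 6, 2, 11, 18] (2 swaps)
Total swaps: 5


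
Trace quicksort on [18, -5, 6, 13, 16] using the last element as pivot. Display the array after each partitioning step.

Partition 1: pivot=16 at index 3 -> [-5, 6, 13, 16, 18]
Partition 2: pivot=13 at index 2 -> [-5, 6, 13, 16, 18]
Partition 3: pivot=6 at index 1 -> [-5, 6, 13, 16, 18]


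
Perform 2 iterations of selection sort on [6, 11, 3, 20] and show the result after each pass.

Pass 1: Select minimum 3 at index 2, swap -> [3, 11, 6, 20]
Pass 2: Select minimum 6 at index 2, swap -> [3, 6, 11, 20]


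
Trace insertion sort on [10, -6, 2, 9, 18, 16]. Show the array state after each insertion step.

First element 10 is already 'sorted'
Insert -6: shifted 1 elements -> [-6, 10, 2, 9, 18, 16]
Insert 2: shifted 1 elements -> [-6, 2, 10, 9, 18, 16]
Insert 9: shifted 1 elements -> [-6, 2, 9, 10, 18, 16]
Insert 18: shifted 0 elements -> [-6, 2, 9, 10, 18, 16]
Insert 16: shifted 1 elements -> [-6, 2, 9, 10, 16, 18]


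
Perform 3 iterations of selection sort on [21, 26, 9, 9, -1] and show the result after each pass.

Pass 1: Select minimum -1 at index 4, swap -> [-1, 26, 9, 9, 21]
Pass 2: Select minimum 9 at index 2, swap -> [-1, 9, 26, 9, 21]
Pass 3: Select minimum 9 at index 3, swap -> [-1, 9, 9, 26, 21]


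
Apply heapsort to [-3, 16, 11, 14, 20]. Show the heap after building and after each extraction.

Build heap: [20, 16, 11, 14, -3]
Extract 20: [16, 14, 11, -3, 20]
Extract 16: [14, -3, 11, 16, 20]
Extract 14: [11, -3, 14, 16, 20]
Extract 11: [-3, 11, 14, 16, 20]


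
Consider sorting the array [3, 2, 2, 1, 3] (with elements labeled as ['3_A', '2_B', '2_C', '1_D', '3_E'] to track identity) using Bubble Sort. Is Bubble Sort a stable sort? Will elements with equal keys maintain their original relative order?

Trace Bubble Sort on the labeled array (the key is the number; the letter only tracks identity):
  After pass 1: [2_B, 2_C, 1_D, 3_A, 3_E]
  After pass 2: [2_B, 1_D, 2_C, 3_A, 3_E]
  After pass 3: [1_D, 2_B, 2_C, 3_A, 3_E]
  After pass 4: [1_D, 2_B, 2_C, 3_A, 3_E] (no swaps, done)
Final order: [1_D, 2_B, 2_C, 3_A, 3_E]
Equal keys:
  value 2: originally 2_B, 2_C; after sorting 2_B, 2_C -> order preserved
  value 3: originally 3_A, 3_E; after sorting 3_A, 3_E -> order preserved
All equal keys kept their original relative order. Bubble Sort is stable: it only swaps adjacent elements when the left one is strictly greater, so equal keys never move past each other.
Answer: Stable


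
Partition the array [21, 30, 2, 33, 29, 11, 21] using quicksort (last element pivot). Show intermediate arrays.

Partition 1: pivot=21 at index 3 -> [21, 2, 11, 21, 29, 30, 33]
Partition 2: pivot=11 at index 1 -> [2, 11, 21, 21, 29, 30, 33]
Partition 3: pivot=33 at index 6 -> [2, 11, 21, 21, 29, 30, 33]
Partition 4: pivot=30 at index 5 -> [2, 11, 21, 21, 29, 30, 33]


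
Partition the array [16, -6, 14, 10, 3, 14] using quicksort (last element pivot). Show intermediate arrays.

Partition 1: pivot=14 at index 4 -> [-6, 14, 10, 3, 14, 16]
Partition 2: pivot=3 at index 1 -> [-6, 3, 10, 14, 14, 16]
Partition 3: pivot=14 at index 3 -> [-6, 3, 10, 14, 14, 16]


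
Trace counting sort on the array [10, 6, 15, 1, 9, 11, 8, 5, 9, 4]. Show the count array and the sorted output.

Count array: [0, 1, 0, 0, 1, 1, 1, 0, 1, 2, 1, 1, 0, 0, 0, 1]
(count[i] = number of elements equal to i)
Cumulative count: [0, 1, 1, 1, 2, 3, 4, 4, 5, 7, 8, 9, 9, 9, 9, 10]
Sorted: [1, 4, 5, 6, 8, 9, 9, 10, 11, 15]


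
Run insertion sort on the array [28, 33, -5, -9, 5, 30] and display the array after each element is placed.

First element 28 is already 'sorted'
Insert 33: shifted 0 elements -> [28, 33, -5, -9, 5, 30]
Insert -5: shifted 2 elements -> [-5, 28, 33, -9, 5, 30]
Insert -9: shifted 3 elements -> [-9, -5, 28, 33, 5, 30]
Insert 5: shifted 2 elements -> [-9, -5, 5, 28, 33, 30]
Insert 30: shifted 1 elements -> [-9, -5, 5, 28, 30, 33]


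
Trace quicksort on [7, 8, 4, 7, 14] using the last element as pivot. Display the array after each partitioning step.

Partition 1: pivot=14 at index 4 -> [7, 8, 4, 7, 14]
Partition 2: pivot=7 at index 2 -> [7, 4, 7, 8, 14]
Partition 3: pivot=4 at index 0 -> [4, 7, 7, 8, 14]


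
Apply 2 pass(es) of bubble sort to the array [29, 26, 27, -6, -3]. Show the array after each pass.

After pass 1: [26, 27, -6, -3, 29] (4 swaps)
After pass 2: [26, -6, -3, 27, 29] (2 swaps)
Total swaps: 6
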